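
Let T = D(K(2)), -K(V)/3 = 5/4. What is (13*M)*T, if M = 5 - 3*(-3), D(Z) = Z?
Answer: -1365/2 ≈ -682.50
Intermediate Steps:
K(V) = -15/4
T = -15/4 ≈ -3.7500
M = 14 (M = 5 + 9 = 14)
(13*M)*T = (13*14)*(-15/4) = 182*(-15/4) = -1365/2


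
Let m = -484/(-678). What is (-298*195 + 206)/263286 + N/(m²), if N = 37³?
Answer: 766304504622631/7709540652 ≈ 99397.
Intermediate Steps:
m = 242/339 (m = -484*(-1/678) = 242/339 ≈ 0.71386)
N = 50653
(-298*195 + 206)/263286 + N/(m²) = (-298*195 + 206)/263286 + 50653/((242/339)²) = (-58110 + 206)*(1/263286) + 50653/(58564/114921) = -57904*1/263286 + 50653*(114921/58564) = -28952/131643 + 5821093413/58564 = 766304504622631/7709540652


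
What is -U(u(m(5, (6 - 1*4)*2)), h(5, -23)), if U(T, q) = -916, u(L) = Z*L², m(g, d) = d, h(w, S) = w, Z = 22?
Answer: 916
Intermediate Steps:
u(L) = 22*L²
-U(u(m(5, (6 - 1*4)*2)), h(5, -23)) = -1*(-916) = 916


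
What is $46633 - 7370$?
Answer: $39263$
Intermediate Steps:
$46633 - 7370 = 39263$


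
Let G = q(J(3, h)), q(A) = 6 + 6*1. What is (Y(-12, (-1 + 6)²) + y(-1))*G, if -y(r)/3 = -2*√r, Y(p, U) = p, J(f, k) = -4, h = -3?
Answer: -144 + 72*I ≈ -144.0 + 72.0*I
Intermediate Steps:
q(A) = 12 (q(A) = 6 + 6 = 12)
G = 12
y(r) = 6*√r (y(r) = -(-6)*√r = 6*√r)
(Y(-12, (-1 + 6)²) + y(-1))*G = (-12 + 6*√(-1))*12 = (-12 + 6*I)*12 = -144 + 72*I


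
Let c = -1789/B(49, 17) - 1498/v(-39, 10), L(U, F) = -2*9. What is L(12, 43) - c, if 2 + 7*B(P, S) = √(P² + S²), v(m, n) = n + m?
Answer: -2349693/38947 + 12523*√2690/2686 ≈ 181.48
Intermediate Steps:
L(U, F) = -18
v(m, n) = m + n
B(P, S) = -2/7 + √(P² + S²)/7
c = 1498/29 - 1789/(-2/7 + √2690/7) (c = -1789/(-2/7 + √(49² + 17²)/7) - 1498/(-39 + 10) = -1789/(-2/7 + √(2401 + 289)/7) - 1498/(-29) = -1789/(-2/7 + √2690/7) - 1498*(-1/29) = -1789/(-2/7 + √2690/7) + 1498/29 = 1498/29 - 1789/(-2/7 + √2690/7) ≈ -199.48)
L(12, 43) - c = -18 - (1648647/38947 - 12523*√2690/2686) = -18 + (-1648647/38947 + 12523*√2690/2686) = -2349693/38947 + 12523*√2690/2686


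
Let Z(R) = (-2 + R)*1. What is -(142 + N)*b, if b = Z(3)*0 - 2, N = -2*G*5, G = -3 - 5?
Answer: 444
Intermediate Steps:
G = -8
Z(R) = -2 + R
N = 80 (N = -2*(-8)*5 = 16*5 = 80)
b = -2 (b = (-2 + 3)*0 - 2 = 1*0 - 2 = 0 - 2 = -2)
-(142 + N)*b = -(142 + 80)*(-2) = -222*(-2) = -1*(-444) = 444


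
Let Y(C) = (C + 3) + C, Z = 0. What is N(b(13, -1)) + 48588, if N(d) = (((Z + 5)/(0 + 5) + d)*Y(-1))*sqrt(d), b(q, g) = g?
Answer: 48588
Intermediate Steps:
Y(C) = 3 + 2*C (Y(C) = (3 + C) + C = 3 + 2*C)
N(d) = sqrt(d)*(1 + d) (N(d) = (((0 + 5)/(0 + 5) + d)*(3 + 2*(-1)))*sqrt(d) = ((5/5 + d)*(3 - 2))*sqrt(d) = ((5*(1/5) + d)*1)*sqrt(d) = ((1 + d)*1)*sqrt(d) = (1 + d)*sqrt(d) = sqrt(d)*(1 + d))
N(b(13, -1)) + 48588 = sqrt(-1)*(1 - 1) + 48588 = I*0 + 48588 = 0 + 48588 = 48588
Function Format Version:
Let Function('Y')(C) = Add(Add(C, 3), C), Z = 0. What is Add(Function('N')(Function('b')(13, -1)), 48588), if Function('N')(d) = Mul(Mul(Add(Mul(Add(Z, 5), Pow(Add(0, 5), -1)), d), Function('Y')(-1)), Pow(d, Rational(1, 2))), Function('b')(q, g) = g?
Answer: 48588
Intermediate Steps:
Function('Y')(C) = Add(3, Mul(2, C)) (Function('Y')(C) = Add(Add(3, C), C) = Add(3, Mul(2, C)))
Function('N')(d) = Mul(Pow(d, Rational(1, 2)), Add(1, d)) (Function('N')(d) = Mul(Mul(Add(Mul(Add(0, 5), Pow(Add(0, 5), -1)), d), Add(3, Mul(2, -1))), Pow(d, Rational(1, 2))) = Mul(Mul(Add(Mul(5, Pow(5, -1)), d), Add(3, -2)), Pow(d, Rational(1, 2))) = Mul(Mul(Add(Mul(5, Rational(1, 5)), d), 1), Pow(d, Rational(1, 2))) = Mul(Mul(Add(1, d), 1), Pow(d, Rational(1, 2))) = Mul(Add(1, d), Pow(d, Rational(1, 2))) = Mul(Pow(d, Rational(1, 2)), Add(1, d)))
Add(Function('N')(Function('b')(13, -1)), 48588) = Add(Mul(Pow(-1, Rational(1, 2)), Add(1, -1)), 48588) = Add(Mul(I, 0), 48588) = Add(0, 48588) = 48588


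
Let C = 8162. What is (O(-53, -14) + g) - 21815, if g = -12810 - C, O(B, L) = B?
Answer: -42840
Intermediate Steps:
g = -20972 (g = -12810 - 1*8162 = -12810 - 8162 = -20972)
(O(-53, -14) + g) - 21815 = (-53 - 20972) - 21815 = -21025 - 21815 = -42840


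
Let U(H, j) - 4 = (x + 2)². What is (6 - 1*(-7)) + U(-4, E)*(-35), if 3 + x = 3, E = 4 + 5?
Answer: -267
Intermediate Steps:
E = 9
x = 0 (x = -3 + 3 = 0)
U(H, j) = 8 (U(H, j) = 4 + (0 + 2)² = 4 + 2² = 4 + 4 = 8)
(6 - 1*(-7)) + U(-4, E)*(-35) = (6 - 1*(-7)) + 8*(-35) = (6 + 7) - 280 = 13 - 280 = -267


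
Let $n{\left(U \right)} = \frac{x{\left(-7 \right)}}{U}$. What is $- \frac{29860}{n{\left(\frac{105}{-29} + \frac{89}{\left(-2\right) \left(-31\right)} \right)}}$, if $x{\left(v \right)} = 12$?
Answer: $\frac{29329985}{5394} \approx 5437.5$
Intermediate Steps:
$n{\left(U \right)} = \frac{12}{U}$
$- \frac{29860}{n{\left(\frac{105}{-29} + \frac{89}{\left(-2\right) \left(-31\right)} \right)}} = - \frac{29860}{12 \frac{1}{\frac{105}{-29} + \frac{89}{\left(-2\right) \left(-31\right)}}} = - \frac{29860}{12 \frac{1}{105 \left(- \frac{1}{29}\right) + \frac{89}{62}}} = - \frac{29860}{12 \frac{1}{- \frac{105}{29} + 89 \cdot \frac{1}{62}}} = - \frac{29860}{12 \frac{1}{- \frac{105}{29} + \frac{89}{62}}} = - \frac{29860}{12 \frac{1}{- \frac{3929}{1798}}} = - \frac{29860}{12 \left(- \frac{1798}{3929}\right)} = - \frac{29860}{- \frac{21576}{3929}} = \left(-29860\right) \left(- \frac{3929}{21576}\right) = \frac{29329985}{5394}$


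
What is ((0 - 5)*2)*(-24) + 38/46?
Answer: 5539/23 ≈ 240.83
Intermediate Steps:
((0 - 5)*2)*(-24) + 38/46 = -5*2*(-24) + 38*(1/46) = -10*(-24) + 19/23 = 240 + 19/23 = 5539/23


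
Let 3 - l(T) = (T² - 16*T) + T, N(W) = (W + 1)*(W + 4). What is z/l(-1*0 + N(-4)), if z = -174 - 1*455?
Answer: -629/3 ≈ -209.67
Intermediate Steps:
N(W) = (1 + W)*(4 + W)
z = -629 (z = -174 - 455 = -629)
l(T) = 3 - T² + 15*T (l(T) = 3 - ((T² - 16*T) + T) = 3 - (T² - 15*T) = 3 + (-T² + 15*T) = 3 - T² + 15*T)
z/l(-1*0 + N(-4)) = -629/(3 - (-1*0 + (4 + (-4)² + 5*(-4)))² + 15*(-1*0 + (4 + (-4)² + 5*(-4)))) = -629/(3 - (0 + (4 + 16 - 20))² + 15*(0 + (4 + 16 - 20))) = -629/(3 - (0 + 0)² + 15*(0 + 0)) = -629/(3 - 1*0² + 15*0) = -629/(3 - 1*0 + 0) = -629/(3 + 0 + 0) = -629/3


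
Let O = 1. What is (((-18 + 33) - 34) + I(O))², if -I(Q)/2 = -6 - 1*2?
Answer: 9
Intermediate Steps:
I(Q) = 16 (I(Q) = -2*(-6 - 1*2) = -2*(-6 - 2) = -2*(-8) = 16)
(((-18 + 33) - 34) + I(O))² = (((-18 + 33) - 34) + 16)² = ((15 - 34) + 16)² = (-19 + 16)² = (-3)² = 9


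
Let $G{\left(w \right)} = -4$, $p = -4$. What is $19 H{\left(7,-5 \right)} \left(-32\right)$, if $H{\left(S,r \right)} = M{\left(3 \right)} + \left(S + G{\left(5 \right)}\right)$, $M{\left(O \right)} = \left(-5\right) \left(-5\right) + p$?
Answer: $-14592$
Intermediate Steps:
$M{\left(O \right)} = 21$ ($M{\left(O \right)} = \left(-5\right) \left(-5\right) - 4 = 25 - 4 = 21$)
$H{\left(S,r \right)} = 17 + S$ ($H{\left(S,r \right)} = 21 + \left(S - 4\right) = 21 + \left(-4 + S\right) = 17 + S$)
$19 H{\left(7,-5 \right)} \left(-32\right) = 19 \left(17 + 7\right) \left(-32\right) = 19 \cdot 24 \left(-32\right) = 456 \left(-32\right) = -14592$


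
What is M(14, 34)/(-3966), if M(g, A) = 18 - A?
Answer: 8/1983 ≈ 0.0040343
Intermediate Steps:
M(14, 34)/(-3966) = (18 - 1*34)/(-3966) = (18 - 34)*(-1/3966) = -16*(-1/3966) = 8/1983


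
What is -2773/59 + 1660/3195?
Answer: -29701/639 ≈ -46.480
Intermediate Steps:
-2773/59 + 1660/3195 = -2773*1/59 + 1660*(1/3195) = -47 + 332/639 = -29701/639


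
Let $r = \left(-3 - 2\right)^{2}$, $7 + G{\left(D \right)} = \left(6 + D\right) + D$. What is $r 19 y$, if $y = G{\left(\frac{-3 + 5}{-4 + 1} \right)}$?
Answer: $- \frac{3325}{3} \approx -1108.3$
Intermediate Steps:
$G{\left(D \right)} = -1 + 2 D$ ($G{\left(D \right)} = -7 + \left(\left(6 + D\right) + D\right) = -7 + \left(6 + 2 D\right) = -1 + 2 D$)
$y = - \frac{7}{3}$ ($y = -1 + 2 \frac{-3 + 5}{-4 + 1} = -1 + 2 \frac{2}{-3} = -1 + 2 \cdot 2 \left(- \frac{1}{3}\right) = -1 + 2 \left(- \frac{2}{3}\right) = -1 - \frac{4}{3} = - \frac{7}{3} \approx -2.3333$)
$r = 25$ ($r = \left(-5\right)^{2} = 25$)
$r 19 y = 25 \cdot 19 \left(- \frac{7}{3}\right) = 475 \left(- \frac{7}{3}\right) = - \frac{3325}{3}$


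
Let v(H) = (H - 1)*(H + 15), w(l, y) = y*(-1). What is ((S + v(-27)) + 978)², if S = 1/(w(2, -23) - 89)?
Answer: 7520878729/4356 ≈ 1.7266e+6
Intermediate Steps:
w(l, y) = -y
v(H) = (-1 + H)*(15 + H)
S = -1/66 (S = 1/(-1*(-23) - 89) = 1/(23 - 89) = 1/(-66) = -1/66 ≈ -0.015152)
((S + v(-27)) + 978)² = ((-1/66 + (-15 + (-27)² + 14*(-27))) + 978)² = ((-1/66 + (-15 + 729 - 378)) + 978)² = ((-1/66 + 336) + 978)² = (22175/66 + 978)² = (86723/66)² = 7520878729/4356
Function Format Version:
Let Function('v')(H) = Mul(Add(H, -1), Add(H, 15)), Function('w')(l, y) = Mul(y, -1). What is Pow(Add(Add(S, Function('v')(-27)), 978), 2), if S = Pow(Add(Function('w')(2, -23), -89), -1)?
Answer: Rational(7520878729, 4356) ≈ 1.7266e+6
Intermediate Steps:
Function('w')(l, y) = Mul(-1, y)
Function('v')(H) = Mul(Add(-1, H), Add(15, H))
S = Rational(-1, 66) (S = Pow(Add(Mul(-1, -23), -89), -1) = Pow(Add(23, -89), -1) = Pow(-66, -1) = Rational(-1, 66) ≈ -0.015152)
Pow(Add(Add(S, Function('v')(-27)), 978), 2) = Pow(Add(Add(Rational(-1, 66), Add(-15, Pow(-27, 2), Mul(14, -27))), 978), 2) = Pow(Add(Add(Rational(-1, 66), Add(-15, 729, -378)), 978), 2) = Pow(Add(Add(Rational(-1, 66), 336), 978), 2) = Pow(Add(Rational(22175, 66), 978), 2) = Pow(Rational(86723, 66), 2) = Rational(7520878729, 4356)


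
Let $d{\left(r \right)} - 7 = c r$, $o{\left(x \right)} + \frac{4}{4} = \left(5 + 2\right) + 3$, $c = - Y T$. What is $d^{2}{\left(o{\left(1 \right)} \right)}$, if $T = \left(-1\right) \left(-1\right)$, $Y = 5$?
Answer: $1444$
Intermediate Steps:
$T = 1$
$c = -5$ ($c = \left(-1\right) 5 \cdot 1 = \left(-5\right) 1 = -5$)
$o{\left(x \right)} = 9$ ($o{\left(x \right)} = -1 + \left(\left(5 + 2\right) + 3\right) = -1 + \left(7 + 3\right) = -1 + 10 = 9$)
$d{\left(r \right)} = 7 - 5 r$
$d^{2}{\left(o{\left(1 \right)} \right)} = \left(7 - 45\right)^{2} = \left(-38\right)^{2} = 1444$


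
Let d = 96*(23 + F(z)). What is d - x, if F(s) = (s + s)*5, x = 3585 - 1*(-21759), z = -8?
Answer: -30816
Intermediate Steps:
x = 25344 (x = 3585 + 21759 = 25344)
F(s) = 10*s (F(s) = (2*s)*5 = 10*s)
d = -5472 (d = 96*(23 + 10*(-8)) = 96*(23 - 80) = 96*(-57) = -5472)
d - x = -5472 - 1*25344 = -5472 - 25344 = -30816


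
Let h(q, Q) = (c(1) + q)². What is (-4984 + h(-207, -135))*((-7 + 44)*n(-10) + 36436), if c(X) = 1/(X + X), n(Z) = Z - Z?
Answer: 1372115997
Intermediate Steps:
n(Z) = 0
c(X) = 1/(2*X)
h(q, Q) = (½ + q)² (h(q, Q) = ((½)/1 + q)² = ((½)*1 + q)² = (½ + q)²)
(-4984 + h(-207, -135))*((-7 + 44)*n(-10) + 36436) = (-4984 + (1 + 2*(-207))²/4)*((-7 + 44)*0 + 36436) = (-4984 + (1 - 414)²/4)*(37*0 + 36436) = (-4984 + (¼)*(-413)²)*(0 + 36436) = (-4984 + (¼)*170569)*36436 = (-4984 + 170569/4)*36436 = (150633/4)*36436 = 1372115997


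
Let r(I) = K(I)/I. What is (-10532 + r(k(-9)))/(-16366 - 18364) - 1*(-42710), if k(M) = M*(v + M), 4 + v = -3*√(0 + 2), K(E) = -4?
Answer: 201584388274/4719807 - 2*√2/7866345 ≈ 42710.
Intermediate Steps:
v = -4 - 3*√2 (v = -4 - 3*√(0 + 2) = -4 - 3*√2 ≈ -8.2426)
k(M) = M*(-4 + M - 3*√2) (k(M) = M*((-4 - 3*√2) + M) = M*(-4 + M - 3*√2))
r(I) = -4/I
(-10532 + r(k(-9)))/(-16366 - 18364) - 1*(-42710) = (-10532 - 4*(-1/(9*(-4 - 9 - 3*√2))))/(-16366 - 18364) - 1*(-42710) = (-10532 - 4*(-1/(9*(-13 - 3*√2))))/(-34730) + 42710 = (-10532 - 4/(117 + 27*√2))*(-1/34730) + 42710 = (5266/17365 + 2/(17365*(117 + 27*√2))) + 42710 = 741664416/17365 + 2/(17365*(117 + 27*√2))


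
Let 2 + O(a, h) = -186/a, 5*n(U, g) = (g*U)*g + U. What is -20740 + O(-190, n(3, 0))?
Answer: -1970397/95 ≈ -20741.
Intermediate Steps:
n(U, g) = U/5 + U*g²/5 (n(U, g) = ((g*U)*g + U)/5 = ((U*g)*g + U)/5 = (U*g² + U)/5 = (U + U*g²)/5 = U/5 + U*g²/5)
O(a, h) = -2 - 186/a
-20740 + O(-190, n(3, 0)) = -20740 + (-2 - 186/(-190)) = -20740 + (-2 - 186*(-1/190)) = -20740 + (-2 + 93/95) = -20740 - 97/95 = -1970397/95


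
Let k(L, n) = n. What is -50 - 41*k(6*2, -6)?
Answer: 196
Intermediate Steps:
-50 - 41*k(6*2, -6) = -50 - 41*(-6) = -50 + 246 = 196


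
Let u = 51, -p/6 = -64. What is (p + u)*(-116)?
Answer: -50460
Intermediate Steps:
p = 384 (p = -6*(-64) = 384)
(p + u)*(-116) = (384 + 51)*(-116) = 435*(-116) = -50460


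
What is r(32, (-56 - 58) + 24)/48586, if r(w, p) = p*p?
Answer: 4050/24293 ≈ 0.16671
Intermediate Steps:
r(w, p) = p²
r(32, (-56 - 58) + 24)/48586 = ((-56 - 58) + 24)²/48586 = (-114 + 24)²*(1/48586) = (-90)²*(1/48586) = 8100*(1/48586) = 4050/24293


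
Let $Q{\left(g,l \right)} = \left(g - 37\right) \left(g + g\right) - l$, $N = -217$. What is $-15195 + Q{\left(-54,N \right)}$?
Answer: $-5150$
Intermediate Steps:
$Q{\left(g,l \right)} = - l + 2 g \left(-37 + g\right)$ ($Q{\left(g,l \right)} = \left(-37 + g\right) 2 g - l = 2 g \left(-37 + g\right) - l = - l + 2 g \left(-37 + g\right)$)
$-15195 + Q{\left(-54,N \right)} = -15195 - \left(-4213 - 5832\right) = -15195 + \left(217 + 3996 + 2 \cdot 2916\right) = -15195 + \left(217 + 3996 + 5832\right) = -15195 + 10045 = -5150$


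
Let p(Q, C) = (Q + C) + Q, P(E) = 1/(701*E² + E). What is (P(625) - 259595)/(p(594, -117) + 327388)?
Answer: -71084574356249/89941517396250 ≈ -0.79034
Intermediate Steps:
P(E) = 1/(E + 701*E²)
p(Q, C) = C + 2*Q (p(Q, C) = (C + Q) + Q = C + 2*Q)
(P(625) - 259595)/(p(594, -117) + 327388) = (1/(625*(1 + 701*625)) - 259595)/((-117 + 2*594) + 327388) = (1/(625*(1 + 438125)) - 259595)/((-117 + 1188) + 327388) = ((1/625)/438126 - 259595)/(1071 + 327388) = ((1/625)*(1/438126) - 259595)/328459 = (1/273828750 - 259595)*(1/328459) = -71084574356249/273828750*1/328459 = -71084574356249/89941517396250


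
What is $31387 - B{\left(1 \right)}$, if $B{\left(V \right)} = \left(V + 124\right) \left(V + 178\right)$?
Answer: $9012$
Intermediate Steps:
$B{\left(V \right)} = \left(124 + V\right) \left(178 + V\right)$
$31387 - B{\left(1 \right)} = 31387 - \left(22072 + 1^{2} + 302 \cdot 1\right) = 31387 - \left(22072 + 1 + 302\right) = 31387 - 22375 = 9012$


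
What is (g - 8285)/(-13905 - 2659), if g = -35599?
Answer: 10971/4141 ≈ 2.6494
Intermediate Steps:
(g - 8285)/(-13905 - 2659) = (-35599 - 8285)/(-13905 - 2659) = -43884/(-16564) = -43884*(-1/16564) = 10971/4141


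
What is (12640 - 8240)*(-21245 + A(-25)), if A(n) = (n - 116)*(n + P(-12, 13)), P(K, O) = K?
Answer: -70523200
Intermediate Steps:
A(n) = (-116 + n)*(-12 + n) (A(n) = (n - 116)*(n - 12) = (-116 + n)*(-12 + n))
(12640 - 8240)*(-21245 + A(-25)) = (12640 - 8240)*(-21245 + (1392 + (-25)² - 128*(-25))) = 4400*(-21245 + (1392 + 625 + 3200)) = 4400*(-21245 + 5217) = 4400*(-16028) = -70523200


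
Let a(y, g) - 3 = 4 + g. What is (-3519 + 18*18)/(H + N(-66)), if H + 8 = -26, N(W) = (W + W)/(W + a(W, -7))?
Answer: 3195/32 ≈ 99.844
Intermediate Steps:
a(y, g) = 7 + g (a(y, g) = 3 + (4 + g) = 7 + g)
N(W) = 2 (N(W) = (W + W)/(W + (7 - 7)) = (2*W)/(W + 0) = (2*W)/W = 2)
H = -34 (H = -8 - 26 = -34)
(-3519 + 18*18)/(H + N(-66)) = (-3519 + 18*18)/(-34 + 2) = (-3519 + 324)/(-32) = -3195*(-1/32) = 3195/32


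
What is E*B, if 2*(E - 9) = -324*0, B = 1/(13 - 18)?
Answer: -9/5 ≈ -1.8000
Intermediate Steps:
B = -⅕ (B = 1/(-5) = -⅕ ≈ -0.20000)
E = 9 (E = 9 + (-324*0)/2 = 9 + (-54*0)/2 = 9 + (½)*0 = 9 + 0 = 9)
E*B = 9*(-⅕) = -9/5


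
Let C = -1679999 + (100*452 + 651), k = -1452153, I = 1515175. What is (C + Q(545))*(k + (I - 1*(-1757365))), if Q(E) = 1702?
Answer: -2971683476602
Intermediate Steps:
C = -1634148 (C = -1679999 + (45200 + 651) = -1679999 + 45851 = -1634148)
(C + Q(545))*(k + (I - 1*(-1757365))) = (-1634148 + 1702)*(-1452153 + (1515175 - 1*(-1757365))) = -1632446*(-1452153 + (1515175 + 1757365)) = -1632446*(-1452153 + 3272540) = -1632446*1820387 = -2971683476602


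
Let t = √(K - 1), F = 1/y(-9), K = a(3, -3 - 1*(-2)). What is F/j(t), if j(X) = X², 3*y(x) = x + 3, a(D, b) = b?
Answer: ¼ ≈ 0.25000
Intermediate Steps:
K = -1 (K = -3 - 1*(-2) = -3 + 2 = -1)
y(x) = 1 + x/3 (y(x) = (x + 3)/3 = (3 + x)/3 = 1 + x/3)
F = -½ (F = 1/(1 + (⅓)*(-9)) = 1/(1 - 3) = 1/(-2) = -½ ≈ -0.50000)
t = I*√2 (t = √(-1 - 1) = √(-2) = I*√2 ≈ 1.4142*I)
F/j(t) = -1/(2*((I*√2)²)) = -½/(-2) = -½*(-½) = ¼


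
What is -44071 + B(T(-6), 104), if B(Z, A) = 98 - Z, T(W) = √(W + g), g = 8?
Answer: -43973 - √2 ≈ -43974.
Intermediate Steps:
T(W) = √(8 + W) (T(W) = √(W + 8) = √(8 + W))
-44071 + B(T(-6), 104) = -44071 + (98 - √(8 - 6)) = -44071 + (98 - √2) = -43973 - √2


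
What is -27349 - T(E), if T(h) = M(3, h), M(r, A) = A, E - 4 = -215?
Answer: -27138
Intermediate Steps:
E = -211 (E = 4 - 215 = -211)
T(h) = h
-27349 - T(E) = -27349 - 1*(-211) = -27349 + 211 = -27138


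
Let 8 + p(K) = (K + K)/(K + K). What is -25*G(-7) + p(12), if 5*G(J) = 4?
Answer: -27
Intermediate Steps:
G(J) = 4/5 (G(J) = (1/5)*4 = 4/5)
p(K) = -7 (p(K) = -8 + (K + K)/(K + K) = -8 + (2*K)/((2*K)) = -8 + (2*K)*(1/(2*K)) = -8 + 1 = -7)
-25*G(-7) + p(12) = -25*4/5 - 7 = -20 - 7 = -27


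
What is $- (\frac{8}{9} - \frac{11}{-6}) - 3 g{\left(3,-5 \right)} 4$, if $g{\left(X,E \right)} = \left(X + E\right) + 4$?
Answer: $\frac{196}{3} \approx 65.333$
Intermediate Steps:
$g{\left(X,E \right)} = 4 + E + X$ ($g{\left(X,E \right)} = \left(E + X\right) + 4 = 4 + E + X$)
$- (\frac{8}{9} - \frac{11}{-6}) - 3 g{\left(3,-5 \right)} 4 = - (\frac{8}{9} - \frac{11}{-6}) - 3 \left(4 - 5 + 3\right) 4 = - (8 \cdot \frac{1}{9} - - \frac{11}{6}) \left(-3\right) 2 \cdot 4 = - (\frac{8}{9} + \frac{11}{6}) \left(\left(-6\right) 4\right) = \left(-1\right) \frac{49}{18} \left(-24\right) = \left(- \frac{49}{18}\right) \left(-24\right) = \frac{196}{3}$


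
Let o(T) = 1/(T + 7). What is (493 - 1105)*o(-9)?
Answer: 306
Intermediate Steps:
o(T) = 1/(7 + T)
(493 - 1105)*o(-9) = (493 - 1105)/(7 - 9) = -612/(-2) = -612*(-½) = 306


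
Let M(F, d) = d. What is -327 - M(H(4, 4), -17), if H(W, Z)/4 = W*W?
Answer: -310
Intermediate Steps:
H(W, Z) = 4*W² (H(W, Z) = 4*(W*W) = 4*W²)
-327 - M(H(4, 4), -17) = -327 - 1*(-17) = -327 + 17 = -310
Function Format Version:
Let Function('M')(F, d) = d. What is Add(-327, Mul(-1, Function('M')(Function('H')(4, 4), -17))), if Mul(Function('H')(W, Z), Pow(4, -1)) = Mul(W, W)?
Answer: -310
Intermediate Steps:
Function('H')(W, Z) = Mul(4, Pow(W, 2)) (Function('H')(W, Z) = Mul(4, Mul(W, W)) = Mul(4, Pow(W, 2)))
Add(-327, Mul(-1, Function('M')(Function('H')(4, 4), -17))) = Add(-327, Mul(-1, -17)) = Add(-327, 17) = -310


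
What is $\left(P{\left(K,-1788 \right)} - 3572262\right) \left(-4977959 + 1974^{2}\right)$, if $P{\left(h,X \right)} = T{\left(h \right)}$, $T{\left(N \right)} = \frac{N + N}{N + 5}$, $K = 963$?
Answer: $\frac{1869510026043135}{484} \approx 3.8626 \cdot 10^{12}$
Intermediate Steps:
$T{\left(N \right)} = \frac{2 N}{5 + N}$
$P{\left(h,X \right)} = \frac{2 h}{5 + h}$
$\left(P{\left(K,-1788 \right)} - 3572262\right) \left(-4977959 + 1974^{2}\right) = \left(2 \cdot 963 \frac{1}{5 + 963} - 3572262\right) \left(-4977959 + 1974^{2}\right) = \left(2 \cdot 963 \cdot \frac{1}{968} - 3572262\right) \left(-4977959 + 3896676\right) = \left(2 \cdot 963 \cdot \frac{1}{968} - 3572262\right) \left(-1081283\right) = \left(\frac{963}{484} - 3572262\right) \left(-1081283\right) = \left(- \frac{1728973845}{484}\right) \left(-1081283\right) = \frac{1869510026043135}{484}$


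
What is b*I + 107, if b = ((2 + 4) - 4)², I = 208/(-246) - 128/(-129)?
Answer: 569027/5289 ≈ 107.59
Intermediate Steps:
I = 776/5289 (I = 208*(-1/246) - 128*(-1/129) = -104/123 + 128/129 = 776/5289 ≈ 0.14672)
b = 4 (b = (6 - 4)² = 2² = 4)
b*I + 107 = 4*(776/5289) + 107 = 3104/5289 + 107 = 569027/5289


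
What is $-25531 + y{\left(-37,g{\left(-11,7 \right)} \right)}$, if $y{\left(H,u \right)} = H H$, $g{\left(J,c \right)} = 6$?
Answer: $-24162$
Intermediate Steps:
$y{\left(H,u \right)} = H^{2}$
$-25531 + y{\left(-37,g{\left(-11,7 \right)} \right)} = -25531 + \left(-37\right)^{2} = -25531 + 1369 = -24162$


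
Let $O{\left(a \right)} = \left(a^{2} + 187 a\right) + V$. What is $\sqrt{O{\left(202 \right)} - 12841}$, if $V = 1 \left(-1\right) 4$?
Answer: $\sqrt{65733} \approx 256.38$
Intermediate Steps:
$V = -4$ ($V = \left(-1\right) 4 = -4$)
$O{\left(a \right)} = -4 + a^{2} + 187 a$ ($O{\left(a \right)} = \left(a^{2} + 187 a\right) - 4 = -4 + a^{2} + 187 a$)
$\sqrt{O{\left(202 \right)} - 12841} = \sqrt{\left(-4 + 202^{2} + 187 \cdot 202\right) - 12841} = \sqrt{\left(-4 + 40804 + 37774\right) - 12841} = \sqrt{78574 - 12841} = \sqrt{65733}$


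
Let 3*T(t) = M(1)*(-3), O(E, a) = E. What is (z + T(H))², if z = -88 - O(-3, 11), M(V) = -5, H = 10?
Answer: 6400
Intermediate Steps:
T(t) = 5 (T(t) = (-5*(-3))/3 = (⅓)*15 = 5)
z = -85 (z = -88 - 1*(-3) = -88 + 3 = -85)
(z + T(H))² = (-85 + 5)² = (-80)² = 6400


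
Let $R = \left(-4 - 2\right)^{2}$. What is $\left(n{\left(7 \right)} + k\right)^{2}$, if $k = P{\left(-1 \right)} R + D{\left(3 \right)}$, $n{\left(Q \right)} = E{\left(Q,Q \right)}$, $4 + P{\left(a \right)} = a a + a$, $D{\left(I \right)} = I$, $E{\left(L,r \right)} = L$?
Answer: $17956$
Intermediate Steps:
$R = 36$ ($R = \left(-6\right)^{2} = 36$)
$P{\left(a \right)} = -4 + a + a^{2}$ ($P{\left(a \right)} = -4 + \left(a a + a\right) = -4 + \left(a^{2} + a\right) = -4 + \left(a + a^{2}\right) = -4 + a + a^{2}$)
$n{\left(Q \right)} = Q$
$k = -141$ ($k = \left(-4 - 1 + \left(-1\right)^{2}\right) 36 + 3 = \left(-4 - 1 + 1\right) 36 + 3 = \left(-4\right) 36 + 3 = -144 + 3 = -141$)
$\left(n{\left(7 \right)} + k\right)^{2} = \left(7 - 141\right)^{2} = \left(-134\right)^{2} = 17956$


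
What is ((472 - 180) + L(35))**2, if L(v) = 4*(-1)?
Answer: 82944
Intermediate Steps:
L(v) = -4
((472 - 180) + L(35))**2 = ((472 - 180) - 4)**2 = (292 - 4)**2 = 288**2 = 82944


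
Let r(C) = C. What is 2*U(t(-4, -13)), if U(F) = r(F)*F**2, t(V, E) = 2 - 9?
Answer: -686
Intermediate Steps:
t(V, E) = -7
U(F) = F**3 (U(F) = F*F**2 = F**3)
2*U(t(-4, -13)) = 2*(-7)**3 = 2*(-343) = -686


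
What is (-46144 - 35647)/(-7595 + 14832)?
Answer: -81791/7237 ≈ -11.302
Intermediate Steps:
(-46144 - 35647)/(-7595 + 14832) = -81791/7237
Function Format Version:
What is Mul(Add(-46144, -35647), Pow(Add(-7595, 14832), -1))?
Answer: Rational(-81791, 7237) ≈ -11.302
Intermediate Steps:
Mul(Add(-46144, -35647), Pow(Add(-7595, 14832), -1)) = Mul(-81791, Pow(7237, -1)) = Mul(-81791, Rational(1, 7237)) = Rational(-81791, 7237)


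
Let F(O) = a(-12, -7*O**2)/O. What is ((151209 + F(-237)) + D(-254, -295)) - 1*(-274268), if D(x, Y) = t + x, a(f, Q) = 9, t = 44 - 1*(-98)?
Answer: 33603832/79 ≈ 4.2537e+5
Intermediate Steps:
t = 142 (t = 44 + 98 = 142)
D(x, Y) = 142 + x
F(O) = 9/O
((151209 + F(-237)) + D(-254, -295)) - 1*(-274268) = ((151209 + 9/(-237)) + (142 - 254)) - 1*(-274268) = ((151209 + 9*(-1/237)) - 112) + 274268 = ((151209 - 3/79) - 112) + 274268 = (11945508/79 - 112) + 274268 = 11936660/79 + 274268 = 33603832/79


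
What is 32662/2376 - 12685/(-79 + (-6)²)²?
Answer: 351773/51084 ≈ 6.8862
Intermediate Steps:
32662/2376 - 12685/(-79 + (-6)²)² = 32662*(1/2376) - 12685/(-79 + 36)² = 16331/1188 - 12685/((-43)²) = 16331/1188 - 12685/1849 = 16331/1188 - 12685*1/1849 = 16331/1188 - 295/43 = 351773/51084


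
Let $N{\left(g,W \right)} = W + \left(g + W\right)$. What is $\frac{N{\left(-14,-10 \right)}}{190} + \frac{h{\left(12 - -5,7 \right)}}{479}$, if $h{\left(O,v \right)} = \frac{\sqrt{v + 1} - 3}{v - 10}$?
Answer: $- \frac{8048}{45505} - \frac{2 \sqrt{2}}{1437} \approx -0.17883$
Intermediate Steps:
$N{\left(g,W \right)} = g + 2 W$ ($N{\left(g,W \right)} = W + \left(W + g\right) = g + 2 W$)
$h{\left(O,v \right)} = \frac{-3 + \sqrt{1 + v}}{-10 + v}$ ($h{\left(O,v \right)} = \frac{\sqrt{1 + v} - 3}{-10 + v} = \frac{-3 + \sqrt{1 + v}}{-10 + v}$)
$\frac{N{\left(-14,-10 \right)}}{190} + \frac{h{\left(12 - -5,7 \right)}}{479} = \frac{-14 + 2 \left(-10\right)}{190} + \frac{\frac{1}{-10 + 7} \left(-3 + \sqrt{1 + 7}\right)}{479} = \left(-14 - 20\right) \frac{1}{190} + \frac{-3 + \sqrt{8}}{-3} \cdot \frac{1}{479} = \left(-34\right) \frac{1}{190} + - \frac{-3 + 2 \sqrt{2}}{3} \cdot \frac{1}{479} = - \frac{17}{95} + \left(1 - \frac{2 \sqrt{2}}{3}\right) \frac{1}{479} = - \frac{17}{95} + \left(\frac{1}{479} - \frac{2 \sqrt{2}}{1437}\right) = - \frac{8048}{45505} - \frac{2 \sqrt{2}}{1437}$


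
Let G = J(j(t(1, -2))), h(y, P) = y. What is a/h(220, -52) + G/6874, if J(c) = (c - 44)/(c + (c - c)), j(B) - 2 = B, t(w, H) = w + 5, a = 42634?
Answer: 146532563/756140 ≈ 193.79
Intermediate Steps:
t(w, H) = 5 + w
j(B) = 2 + B
J(c) = (-44 + c)/c (J(c) = (-44 + c)/(c + 0) = (-44 + c)/c)
G = -9/2 (G = (-44 + (2 + (5 + 1)))/(2 + (5 + 1)) = (-44 + (2 + 6))/(2 + 6) = (-44 + 8)/8 = (1/8)*(-36) = -9/2 ≈ -4.5000)
a/h(220, -52) + G/6874 = 42634/220 - 9/2/6874 = 42634*(1/220) - 9/2*1/6874 = 21317/110 - 9/13748 = 146532563/756140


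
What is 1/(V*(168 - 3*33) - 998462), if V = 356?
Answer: -1/973898 ≈ -1.0268e-6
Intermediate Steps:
1/(V*(168 - 3*33) - 998462) = 1/(356*(168 - 3*33) - 998462) = 1/(356*(168 - 99) - 998462) = 1/(356*69 - 998462) = 1/(24564 - 998462) = 1/(-973898) = -1/973898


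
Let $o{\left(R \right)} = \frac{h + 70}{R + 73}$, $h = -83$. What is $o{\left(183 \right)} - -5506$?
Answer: $\frac{1409523}{256} \approx 5506.0$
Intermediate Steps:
$o{\left(R \right)} = - \frac{13}{73 + R}$ ($o{\left(R \right)} = \frac{-83 + 70}{R + 73} = - \frac{13}{73 + R}$)
$o{\left(183 \right)} - -5506 = - \frac{13}{73 + 183} - -5506 = - \frac{13}{256} + 5506 = \frac{1409523}{256}$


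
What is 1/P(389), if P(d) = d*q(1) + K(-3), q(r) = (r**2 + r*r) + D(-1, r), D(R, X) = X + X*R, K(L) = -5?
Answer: 1/773 ≈ 0.0012937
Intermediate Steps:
D(R, X) = X + R*X
q(r) = 2*r**2 (q(r) = (r**2 + r*r) + r*(1 - 1) = (r**2 + r**2) + r*0 = 2*r**2 + 0 = 2*r**2)
P(d) = -5 + 2*d (P(d) = d*(2*1**2) - 5 = d*(2*1) - 5 = d*2 - 5 = 2*d - 5 = -5 + 2*d)
1/P(389) = 1/(-5 + 2*389) = 1/(-5 + 778) = 1/773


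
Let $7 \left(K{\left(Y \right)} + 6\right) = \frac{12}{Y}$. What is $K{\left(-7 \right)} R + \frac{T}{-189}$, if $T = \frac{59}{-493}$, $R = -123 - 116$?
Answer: $\frac{973487087}{652239} \approx 1492.5$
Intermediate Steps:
$K{\left(Y \right)} = -6 + \frac{12}{7 Y}$ ($K{\left(Y \right)} = -6 + \frac{12 \frac{1}{Y}}{7} = -6 + \frac{12}{7 Y}$)
$R = -239$ ($R = -123 - 116 = -239$)
$T = - \frac{59}{493}$ ($T = 59 \left(- \frac{1}{493}\right) = - \frac{59}{493} \approx -0.11968$)
$K{\left(-7 \right)} R + \frac{T}{-189} = \left(-6 + \frac{12}{7 \left(-7\right)}\right) \left(-239\right) - \frac{59}{493 \left(-189\right)} = \left(-6 + \frac{12}{7} \left(- \frac{1}{7}\right)\right) \left(-239\right) - - \frac{59}{93177} = \left(-6 - \frac{12}{49}\right) \left(-239\right) + \frac{59}{93177} = \left(- \frac{306}{49}\right) \left(-239\right) + \frac{59}{93177} = \frac{73134}{49} + \frac{59}{93177} = \frac{973487087}{652239}$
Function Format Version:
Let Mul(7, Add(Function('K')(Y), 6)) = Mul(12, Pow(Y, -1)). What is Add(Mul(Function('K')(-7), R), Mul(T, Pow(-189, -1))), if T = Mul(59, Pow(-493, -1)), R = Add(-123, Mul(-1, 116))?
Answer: Rational(973487087, 652239) ≈ 1492.5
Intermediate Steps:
Function('K')(Y) = Add(-6, Mul(Rational(12, 7), Pow(Y, -1))) (Function('K')(Y) = Add(-6, Mul(Rational(1, 7), Mul(12, Pow(Y, -1)))) = Add(-6, Mul(Rational(12, 7), Pow(Y, -1))))
R = -239 (R = Add(-123, -116) = -239)
T = Rational(-59, 493) (T = Mul(59, Rational(-1, 493)) = Rational(-59, 493) ≈ -0.11968)
Add(Mul(Function('K')(-7), R), Mul(T, Pow(-189, -1))) = Add(Mul(Add(-6, Mul(Rational(12, 7), Pow(-7, -1))), -239), Mul(Rational(-59, 493), Pow(-189, -1))) = Add(Mul(Add(-6, Mul(Rational(12, 7), Rational(-1, 7))), -239), Mul(Rational(-59, 493), Rational(-1, 189))) = Add(Mul(Add(-6, Rational(-12, 49)), -239), Rational(59, 93177)) = Add(Mul(Rational(-306, 49), -239), Rational(59, 93177)) = Add(Rational(73134, 49), Rational(59, 93177)) = Rational(973487087, 652239)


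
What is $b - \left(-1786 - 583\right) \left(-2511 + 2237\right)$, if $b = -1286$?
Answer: $-650392$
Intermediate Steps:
$b - \left(-1786 - 583\right) \left(-2511 + 2237\right) = -1286 - \left(-1786 - 583\right) \left(-2511 + 2237\right) = -1286 - \left(-2369\right) \left(-274\right) = -1286 - 649106 = -650392$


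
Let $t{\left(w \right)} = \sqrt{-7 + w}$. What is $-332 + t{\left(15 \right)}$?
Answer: $-332 + 2 \sqrt{2} \approx -329.17$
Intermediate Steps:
$-332 + t{\left(15 \right)} = -332 + \sqrt{-7 + 15} = -332 + \sqrt{8} = -332 + 2 \sqrt{2}$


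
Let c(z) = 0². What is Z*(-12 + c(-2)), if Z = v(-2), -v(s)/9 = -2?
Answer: -216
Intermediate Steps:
v(s) = 18 (v(s) = -9*(-2) = 18)
Z = 18
c(z) = 0
Z*(-12 + c(-2)) = 18*(-12 + 0) = 18*(-12) = -216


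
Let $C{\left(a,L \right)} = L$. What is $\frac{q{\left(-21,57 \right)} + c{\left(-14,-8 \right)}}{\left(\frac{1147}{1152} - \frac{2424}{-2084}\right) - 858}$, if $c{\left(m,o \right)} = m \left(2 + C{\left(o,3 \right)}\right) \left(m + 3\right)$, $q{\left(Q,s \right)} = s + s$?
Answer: $- \frac{530569728}{513669037} \approx -1.0329$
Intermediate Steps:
$q{\left(Q,s \right)} = 2 s$
$c{\left(m,o \right)} = m \left(15 + 5 m\right)$ ($c{\left(m,o \right)} = m \left(2 + 3\right) \left(m + 3\right) = m 5 \left(3 + m\right) = m \left(15 + 5 m\right)$)
$\frac{q{\left(-21,57 \right)} + c{\left(-14,-8 \right)}}{\left(\frac{1147}{1152} - \frac{2424}{-2084}\right) - 858} = \frac{2 \cdot 57 + 5 \left(-14\right) \left(3 - 14\right)}{\left(\frac{1147}{1152} - \frac{2424}{-2084}\right) - 858} = \frac{114 + 5 \left(-14\right) \left(-11\right)}{\left(1147 \cdot \frac{1}{1152} - - \frac{606}{521}\right) - 858} = \frac{114 + 770}{\left(\frac{1147}{1152} + \frac{606}{521}\right) - 858} = \frac{884}{\frac{1295699}{600192} - 858} = \frac{884}{- \frac{513669037}{600192}} = 884 \left(- \frac{600192}{513669037}\right) = - \frac{530569728}{513669037}$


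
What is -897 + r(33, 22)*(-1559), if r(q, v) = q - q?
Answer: -897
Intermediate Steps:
r(q, v) = 0
-897 + r(33, 22)*(-1559) = -897 + 0*(-1559) = -897 + 0 = -897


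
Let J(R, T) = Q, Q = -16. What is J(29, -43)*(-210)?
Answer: 3360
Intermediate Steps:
J(R, T) = -16
J(29, -43)*(-210) = -16*(-210) = 3360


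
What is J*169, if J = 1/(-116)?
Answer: -169/116 ≈ -1.4569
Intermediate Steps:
J = -1/116 ≈ -0.0086207
J*169 = -1/116*169 = -169/116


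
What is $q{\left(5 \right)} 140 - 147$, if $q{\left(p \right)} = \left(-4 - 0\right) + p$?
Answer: $-7$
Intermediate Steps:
$q{\left(p \right)} = -4 + p$ ($q{\left(p \right)} = \left(-4 + 0\right) + p = -4 + p$)
$q{\left(5 \right)} 140 - 147 = \left(-4 + 5\right) 140 - 147 = 1 \cdot 140 - 147 = 140 - 147 = -7$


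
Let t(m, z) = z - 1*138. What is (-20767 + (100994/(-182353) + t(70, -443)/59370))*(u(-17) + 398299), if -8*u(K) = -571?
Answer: -238847817841904371503/28870126960 ≈ -8.2732e+9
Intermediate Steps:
u(K) = 571/8 (u(K) = -⅛*(-571) = 571/8)
t(m, z) = -138 + z (t(m, z) = z - 138 = -138 + z)
(-20767 + (100994/(-182353) + t(70, -443)/59370))*(u(-17) + 398299) = (-20767 + (100994/(-182353) + (-138 - 443)/59370))*(571/8 + 398299) = (-20767 + (100994*(-1/182353) - 581*1/59370))*(3186963/8) = (-20767 + (-100994/182353 - 581/59370))*(3186963/8) = (-20767 - 6101960873/10826297610)*(3186963/8) = -224835824427743/10826297610*3186963/8 = -238847817841904371503/28870126960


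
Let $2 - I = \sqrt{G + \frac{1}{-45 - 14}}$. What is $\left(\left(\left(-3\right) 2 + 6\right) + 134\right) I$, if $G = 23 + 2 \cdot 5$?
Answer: $268 - \frac{134 \sqrt{114814}}{59} \approx -501.57$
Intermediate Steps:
$G = 33$ ($G = 23 + 10 = 33$)
$I = 2 - \frac{\sqrt{114814}}{59}$ ($I = 2 - \sqrt{33 + \frac{1}{-45 - 14}} = 2 - \sqrt{33 + \frac{1}{-59}} = 2 - \sqrt{33 - \frac{1}{59}} = 2 - \sqrt{\frac{1946}{59}} = 2 - \frac{\sqrt{114814}}{59} \approx -3.7431$)
$\left(\left(\left(-3\right) 2 + 6\right) + 134\right) I = \left(\left(\left(-3\right) 2 + 6\right) + 134\right) \left(2 - \frac{\sqrt{114814}}{59}\right) = \left(\left(-6 + 6\right) + 134\right) \left(2 - \frac{\sqrt{114814}}{59}\right) = \left(0 + 134\right) \left(2 - \frac{\sqrt{114814}}{59}\right) = 134 \left(2 - \frac{\sqrt{114814}}{59}\right) = 268 - \frac{134 \sqrt{114814}}{59}$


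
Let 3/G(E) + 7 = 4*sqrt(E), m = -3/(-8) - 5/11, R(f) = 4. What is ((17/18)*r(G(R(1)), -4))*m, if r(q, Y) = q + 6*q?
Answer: -833/528 ≈ -1.5777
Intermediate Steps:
m = -7/88 (m = -3*(-1/8) - 5*1/11 = 3/8 - 5/11 = -7/88 ≈ -0.079545)
G(E) = 3/(-7 + 4*sqrt(E))
r(q, Y) = 7*q
((17/18)*r(G(R(1)), -4))*m = ((17/18)*(7*(3/(-7 + 4*sqrt(4)))))*(-7/88) = ((17*(1/18))*(7*(3/(-7 + 4*2))))*(-7/88) = (17*(7*(3/(-7 + 8)))/18)*(-7/88) = (17*(7*(3/1))/18)*(-7/88) = (17*(7*(3*1))/18)*(-7/88) = (17*(7*3)/18)*(-7/88) = ((17/18)*21)*(-7/88) = (119/6)*(-7/88) = -833/528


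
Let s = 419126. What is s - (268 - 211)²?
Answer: 415877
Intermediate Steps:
s - (268 - 211)² = 419126 - (268 - 211)² = 419126 - 1*57² = 419126 - 1*3249 = 419126 - 3249 = 415877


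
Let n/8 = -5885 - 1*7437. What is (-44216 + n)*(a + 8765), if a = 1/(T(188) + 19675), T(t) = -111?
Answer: -6464395022778/4891 ≈ -1.3217e+9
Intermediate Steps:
a = 1/19564 (a = 1/(-111 + 19675) = 1/19564 ≈ 5.1114e-5)
n = -106576 (n = 8*(-5885 - 1*7437) = 8*(-5885 - 7437) = 8*(-13322) = -106576)
(-44216 + n)*(a + 8765) = (-44216 - 106576)*(1/19564 + 8765) = -150792*171478461/19564 = -6464395022778/4891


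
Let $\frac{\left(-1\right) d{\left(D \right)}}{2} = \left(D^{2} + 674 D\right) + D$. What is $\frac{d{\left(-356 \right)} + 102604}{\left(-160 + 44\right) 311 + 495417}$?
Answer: $\frac{329732}{459341} \approx 0.71784$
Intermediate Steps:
$d{\left(D \right)} = - 1350 D - 2 D^{2}$ ($d{\left(D \right)} = - 2 \left(\left(D^{2} + 674 D\right) + D\right) = - 2 \left(D^{2} + 675 D\right) = - 1350 D - 2 D^{2}$)
$\frac{d{\left(-356 \right)} + 102604}{\left(-160 + 44\right) 311 + 495417} = \frac{\left(-2\right) \left(-356\right) \left(675 - 356\right) + 102604}{\left(-160 + 44\right) 311 + 495417} = \frac{\left(-2\right) \left(-356\right) 319 + 102604}{\left(-116\right) 311 + 495417} = \frac{227128 + 102604}{-36076 + 495417} = \frac{329732}{459341}$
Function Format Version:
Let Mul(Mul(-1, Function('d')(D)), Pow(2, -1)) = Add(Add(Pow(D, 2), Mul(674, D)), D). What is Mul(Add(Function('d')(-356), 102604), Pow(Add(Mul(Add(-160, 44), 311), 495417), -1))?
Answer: Rational(329732, 459341) ≈ 0.71784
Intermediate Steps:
Function('d')(D) = Add(Mul(-1350, D), Mul(-2, Pow(D, 2))) (Function('d')(D) = Mul(-2, Add(Add(Pow(D, 2), Mul(674, D)), D)) = Mul(-2, Add(Pow(D, 2), Mul(675, D))) = Add(Mul(-1350, D), Mul(-2, Pow(D, 2))))
Mul(Add(Function('d')(-356), 102604), Pow(Add(Mul(Add(-160, 44), 311), 495417), -1)) = Mul(Add(Mul(-2, -356, Add(675, -356)), 102604), Pow(Add(Mul(Add(-160, 44), 311), 495417), -1)) = Mul(Add(Mul(-2, -356, 319), 102604), Pow(Add(Mul(-116, 311), 495417), -1)) = Mul(Add(227128, 102604), Pow(Add(-36076, 495417), -1)) = Mul(329732, Pow(459341, -1)) = Mul(329732, Rational(1, 459341)) = Rational(329732, 459341)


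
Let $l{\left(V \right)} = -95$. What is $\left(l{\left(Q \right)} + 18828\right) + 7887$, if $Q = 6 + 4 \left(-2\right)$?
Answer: $26620$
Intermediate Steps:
$Q = -2$ ($Q = 6 - 8 = -2$)
$\left(l{\left(Q \right)} + 18828\right) + 7887 = \left(-95 + 18828\right) + 7887 = 18733 + 7887 = 26620$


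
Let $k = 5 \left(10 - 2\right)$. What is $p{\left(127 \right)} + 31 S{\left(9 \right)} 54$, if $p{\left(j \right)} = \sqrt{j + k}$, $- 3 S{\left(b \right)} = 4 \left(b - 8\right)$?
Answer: $-2232 + \sqrt{167} \approx -2219.1$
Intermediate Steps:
$S{\left(b \right)} = \frac{32}{3} - \frac{4 b}{3}$ ($S{\left(b \right)} = - \frac{4 \left(b - 8\right)}{3} = - \frac{4 \left(-8 + b\right)}{3} = - \frac{-32 + 4 b}{3} = \frac{32}{3} - \frac{4 b}{3}$)
$k = 40$ ($k = 5 \cdot 8 = 40$)
$p{\left(j \right)} = \sqrt{40 + j}$ ($p{\left(j \right)} = \sqrt{j + 40} = \sqrt{40 + j}$)
$p{\left(127 \right)} + 31 S{\left(9 \right)} 54 = \sqrt{40 + 127} + 31 \left(\frac{32}{3} - 12\right) 54 = \sqrt{167} + 31 \left(\frac{32}{3} - 12\right) 54 = \sqrt{167} + 31 \left(- \frac{4}{3}\right) 54 = \sqrt{167} - 2232 = -2232 + \sqrt{167}$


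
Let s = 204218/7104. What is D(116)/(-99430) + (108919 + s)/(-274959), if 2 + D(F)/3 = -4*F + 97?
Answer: -18698251674167/48554371905120 ≈ -0.38510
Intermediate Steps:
s = 102109/3552 (s = 204218*(1/7104) = 102109/3552 ≈ 28.747)
D(F) = 285 - 12*F (D(F) = -6 + 3*(-4*F + 97) = -6 + 3*(97 - 4*F) = -6 + (291 - 12*F) = 285 - 12*F)
D(116)/(-99430) + (108919 + s)/(-274959) = (285 - 12*116)/(-99430) + (108919 + 102109/3552)/(-274959) = (285 - 1392)*(-1/99430) + (386982397/3552)*(-1/274959) = -1107*(-1/99430) - 386982397/976654368 = 1107/99430 - 386982397/976654368 = -18698251674167/48554371905120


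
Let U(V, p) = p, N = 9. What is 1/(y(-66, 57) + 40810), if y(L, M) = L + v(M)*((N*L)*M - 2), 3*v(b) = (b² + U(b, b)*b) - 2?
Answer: -3/219832328 ≈ -1.3647e-8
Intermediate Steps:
v(b) = -⅔ + 2*b²/3 (v(b) = ((b² + b*b) - 2)/3 = ((b² + b²) - 2)/3 = (2*b² - 2)/3 = (-2 + 2*b²)/3 = -⅔ + 2*b²/3)
y(L, M) = L + (-2 + 9*L*M)*(-⅔ + 2*M²/3) (y(L, M) = L + (-⅔ + 2*M²/3)*((9*L)*M - 2) = L + (-⅔ + 2*M²/3)*(9*L*M - 2) = L + (-⅔ + 2*M²/3)*(-2 + 9*L*M) = L + (-2 + 9*L*M)*(-⅔ + 2*M²/3))
1/(y(-66, 57) + 40810) = 1/((4/3 - 66 - 4/3*57² + 6*(-66)*57*(-1 + 57²)) + 40810) = 1/((4/3 - 66 - 4/3*3249 + 6*(-66)*57*(-1 + 3249)) + 40810) = 1/((4/3 - 66 - 4332 + 6*(-66)*57*3248) + 40810) = 1/((4/3 - 66 - 4332 - 73313856) + 40810) = 1/(-219954758/3 + 40810) = 1/(-219832328/3) = -3/219832328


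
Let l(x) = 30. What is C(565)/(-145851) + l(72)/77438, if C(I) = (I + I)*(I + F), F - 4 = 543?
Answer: -48650558875/5647204869 ≈ -8.6150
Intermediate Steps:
F = 547 (F = 4 + 543 = 547)
C(I) = 2*I*(547 + I) (C(I) = (I + I)*(I + 547) = (2*I)*(547 + I) = 2*I*(547 + I))
C(565)/(-145851) + l(72)/77438 = (2*565*(547 + 565))/(-145851) + 30/77438 = (2*565*1112)*(-1/145851) + 30*(1/77438) = 1256560*(-1/145851) + 15/38719 = -1256560/145851 + 15/38719 = -48650558875/5647204869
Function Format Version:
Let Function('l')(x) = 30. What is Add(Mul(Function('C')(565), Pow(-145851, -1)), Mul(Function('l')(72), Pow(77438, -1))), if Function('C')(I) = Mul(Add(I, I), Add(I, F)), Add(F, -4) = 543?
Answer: Rational(-48650558875, 5647204869) ≈ -8.6150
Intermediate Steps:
F = 547 (F = Add(4, 543) = 547)
Function('C')(I) = Mul(2, I, Add(547, I)) (Function('C')(I) = Mul(Add(I, I), Add(I, 547)) = Mul(Mul(2, I), Add(547, I)) = Mul(2, I, Add(547, I)))
Add(Mul(Function('C')(565), Pow(-145851, -1)), Mul(Function('l')(72), Pow(77438, -1))) = Add(Mul(Mul(2, 565, Add(547, 565)), Pow(-145851, -1)), Mul(30, Pow(77438, -1))) = Add(Mul(Mul(2, 565, 1112), Rational(-1, 145851)), Mul(30, Rational(1, 77438))) = Add(Mul(1256560, Rational(-1, 145851)), Rational(15, 38719)) = Add(Rational(-1256560, 145851), Rational(15, 38719)) = Rational(-48650558875, 5647204869)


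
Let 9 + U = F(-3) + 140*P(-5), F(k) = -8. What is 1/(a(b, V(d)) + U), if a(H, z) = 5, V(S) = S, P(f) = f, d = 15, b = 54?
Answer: -1/712 ≈ -0.0014045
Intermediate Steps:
U = -717 (U = -9 + (-8 + 140*(-5)) = -9 + (-8 - 700) = -9 - 708 = -717)
1/(a(b, V(d)) + U) = 1/(5 - 717) = 1/(-712) = -1/712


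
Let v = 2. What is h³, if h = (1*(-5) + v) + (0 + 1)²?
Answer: -8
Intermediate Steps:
h = -2 (h = (1*(-5) + 2) + (0 + 1)² = (-5 + 2) + 1² = -3 + 1 = -2)
h³ = (-2)³ = -8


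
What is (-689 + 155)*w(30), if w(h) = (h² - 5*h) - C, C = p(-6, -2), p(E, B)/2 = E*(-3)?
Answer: -381276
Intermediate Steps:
p(E, B) = -6*E (p(E, B) = 2*(E*(-3)) = 2*(-3*E) = -6*E)
C = 36 (C = -6*(-6) = 36)
w(h) = -36 + h² - 5*h (w(h) = (h² - 5*h) - 1*36 = (h² - 5*h) - 36 = -36 + h² - 5*h)
(-689 + 155)*w(30) = (-689 + 155)*(-36 + 30² - 5*30) = -534*(-36 + 900 - 150) = -534*714 = -381276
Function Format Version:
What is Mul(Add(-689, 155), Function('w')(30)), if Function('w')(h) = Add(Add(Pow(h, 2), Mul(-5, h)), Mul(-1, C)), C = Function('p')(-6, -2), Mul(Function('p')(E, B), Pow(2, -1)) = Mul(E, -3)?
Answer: -381276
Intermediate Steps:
Function('p')(E, B) = Mul(-6, E) (Function('p')(E, B) = Mul(2, Mul(E, -3)) = Mul(2, Mul(-3, E)) = Mul(-6, E))
C = 36 (C = Mul(-6, -6) = 36)
Function('w')(h) = Add(-36, Pow(h, 2), Mul(-5, h)) (Function('w')(h) = Add(Add(Pow(h, 2), Mul(-5, h)), Mul(-1, 36)) = Add(Add(Pow(h, 2), Mul(-5, h)), -36) = Add(-36, Pow(h, 2), Mul(-5, h)))
Mul(Add(-689, 155), Function('w')(30)) = Mul(Add(-689, 155), Add(-36, Pow(30, 2), Mul(-5, 30))) = Mul(-534, Add(-36, 900, -150)) = Mul(-534, 714) = -381276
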